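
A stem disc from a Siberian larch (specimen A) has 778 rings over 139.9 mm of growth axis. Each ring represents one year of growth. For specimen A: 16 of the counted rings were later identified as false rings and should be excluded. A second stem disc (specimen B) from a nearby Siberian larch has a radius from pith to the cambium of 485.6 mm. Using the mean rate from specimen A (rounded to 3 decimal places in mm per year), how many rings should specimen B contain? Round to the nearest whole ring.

Specimen A: after corrections the count is 778 − 16 = 762 rings.
A: 139.9 mm over 762 years gives 139.9 / 762 ≈ 0.184 mm per year.
For B, 485.6 / 0.184 = 2639.13 years ≈ 2639 rings.

2639 rings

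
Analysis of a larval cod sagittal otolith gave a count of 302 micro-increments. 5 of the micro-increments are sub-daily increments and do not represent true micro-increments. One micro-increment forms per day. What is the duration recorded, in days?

Adjusted count: 302 − 5 = 297 micro-increments.
At one micro-increment per day, that is 297 days.

297 days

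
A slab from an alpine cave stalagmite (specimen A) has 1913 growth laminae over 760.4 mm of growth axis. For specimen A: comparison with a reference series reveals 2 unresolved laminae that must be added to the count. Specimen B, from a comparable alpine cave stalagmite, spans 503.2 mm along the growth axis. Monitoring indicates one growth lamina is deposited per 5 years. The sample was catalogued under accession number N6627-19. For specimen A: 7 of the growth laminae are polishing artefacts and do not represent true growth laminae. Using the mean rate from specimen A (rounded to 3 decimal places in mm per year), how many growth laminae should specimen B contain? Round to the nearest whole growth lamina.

Specimen A: adjusted count: 1913 − 7 + 2 = 1908 growth laminae.
Specimen A: multiplying by 5 years per growth lamina: 1908 × 5 = 9540 years.
A: Mean rate = 760.4 mm / 9540 years ≈ 0.080 mm/yr.
Specimen B: 503.2 mm / 0.080 mm per year = 6290.00 years; at 5 years per growth lamina that is 6290.00 / 5 ≈ 1258 growth laminae.

1258 growth laminae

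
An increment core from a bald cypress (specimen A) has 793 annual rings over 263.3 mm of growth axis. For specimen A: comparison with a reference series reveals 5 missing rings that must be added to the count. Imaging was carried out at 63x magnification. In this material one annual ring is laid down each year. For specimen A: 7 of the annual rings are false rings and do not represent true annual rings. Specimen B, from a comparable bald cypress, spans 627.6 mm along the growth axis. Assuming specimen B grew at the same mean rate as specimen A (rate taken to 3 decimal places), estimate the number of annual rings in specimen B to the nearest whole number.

1885 annual rings

Specimen A: after corrections the count is 793 − 7 + 5 = 791 annual rings.
A: Mean rate = 263.3 mm / 791 years ≈ 0.333 mm/year.
Specimen B: 627.6 mm / 0.333 mm per year = 1884.68 years ≈ 1885 annual rings.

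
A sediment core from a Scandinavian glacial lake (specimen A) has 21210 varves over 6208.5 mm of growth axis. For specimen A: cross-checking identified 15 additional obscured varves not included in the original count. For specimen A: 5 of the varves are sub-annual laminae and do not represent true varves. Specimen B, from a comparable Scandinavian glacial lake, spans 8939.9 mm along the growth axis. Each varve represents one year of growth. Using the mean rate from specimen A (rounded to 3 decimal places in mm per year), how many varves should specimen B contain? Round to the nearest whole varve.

30512 varves

Specimen A: true varve count = 21210 − 5 + 15 = 21220.
A: 6208.5 mm over 21220 years gives 6208.5 / 21220 ≈ 0.293 mm/yr.
Specimen B: 8939.9 mm / 0.293 mm per year = 30511.60 years ≈ 30512 varves.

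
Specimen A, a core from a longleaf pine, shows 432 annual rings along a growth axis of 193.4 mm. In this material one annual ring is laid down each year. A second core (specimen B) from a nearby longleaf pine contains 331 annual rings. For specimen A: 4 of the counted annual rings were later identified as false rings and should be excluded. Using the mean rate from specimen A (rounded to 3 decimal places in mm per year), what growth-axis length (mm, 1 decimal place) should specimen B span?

149.6 mm

Specimen A: true annual ring count = 432 − 4 = 428.
A: Extension rate ≈ 193.4 / 428 = 0.452 mm/yr.
B's length ≈ 0.452 × 331 = 149.6 mm.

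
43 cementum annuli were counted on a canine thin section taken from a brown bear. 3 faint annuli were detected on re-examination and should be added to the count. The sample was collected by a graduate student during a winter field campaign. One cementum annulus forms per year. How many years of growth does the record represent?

46 yr

Correcting the raw count gives 43 + 3 = 46 true cementum annuli.
At one cementum annulus per year, that is 46 years.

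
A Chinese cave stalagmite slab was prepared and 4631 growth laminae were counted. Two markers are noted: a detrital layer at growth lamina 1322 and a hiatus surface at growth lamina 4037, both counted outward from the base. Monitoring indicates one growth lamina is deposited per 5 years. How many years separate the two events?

13575 years

Separation: 4037 − 1322 = 2715 growth laminae.
2715 growth laminae at 5 years each span 2715 × 5 = 13575 years.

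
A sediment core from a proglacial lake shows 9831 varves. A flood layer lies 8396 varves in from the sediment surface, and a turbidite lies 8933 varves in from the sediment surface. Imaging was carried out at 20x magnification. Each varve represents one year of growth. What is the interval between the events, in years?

537 yr

Separation: 8933 − 8396 = 537 varves.
At one varve per year, 537 years elapsed between them.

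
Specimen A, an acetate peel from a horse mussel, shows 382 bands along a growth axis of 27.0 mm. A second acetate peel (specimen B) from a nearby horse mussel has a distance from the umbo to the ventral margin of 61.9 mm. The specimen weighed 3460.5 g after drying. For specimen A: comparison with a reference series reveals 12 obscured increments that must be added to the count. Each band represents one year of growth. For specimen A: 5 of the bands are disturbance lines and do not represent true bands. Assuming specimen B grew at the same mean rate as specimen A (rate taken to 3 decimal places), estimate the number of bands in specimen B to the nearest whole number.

897 bands

Specimen A: true band count = 382 − 5 + 12 = 389.
A: 27.0 mm over 389 years gives 27.0 / 389 ≈ 0.069 mm/yr.
B spans 61.9 / 0.069 = 897.10 years ≈ 897 bands.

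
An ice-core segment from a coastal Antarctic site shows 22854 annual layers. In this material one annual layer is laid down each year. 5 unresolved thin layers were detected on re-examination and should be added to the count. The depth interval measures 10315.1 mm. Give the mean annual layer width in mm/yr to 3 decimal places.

After corrections the count is 22854 + 5 = 22859 annual layers.
10315.1 mm over 22859 years gives 10315.1 / 22859 ≈ 0.451 mm/yr.

0.451 mm/yr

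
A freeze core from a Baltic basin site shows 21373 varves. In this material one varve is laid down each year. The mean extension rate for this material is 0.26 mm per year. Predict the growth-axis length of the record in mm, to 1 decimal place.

The record spans 21373 years at 0.26 mm per year.
Length ≈ 0.26 × 21373 = 5557.0 mm.

5557.0 mm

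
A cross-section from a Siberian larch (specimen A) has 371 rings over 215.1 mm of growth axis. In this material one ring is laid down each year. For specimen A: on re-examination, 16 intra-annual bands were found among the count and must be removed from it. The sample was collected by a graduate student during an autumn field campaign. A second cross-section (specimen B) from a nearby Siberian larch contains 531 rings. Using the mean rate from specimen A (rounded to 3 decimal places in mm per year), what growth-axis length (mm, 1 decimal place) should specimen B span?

Specimen A: after corrections the count is 371 − 16 = 355 rings.
A: Extension rate ≈ 215.1 / 355 = 0.606 mm/year.
B's length ≈ 0.606 × 531 = 321.8 mm.

321.8 mm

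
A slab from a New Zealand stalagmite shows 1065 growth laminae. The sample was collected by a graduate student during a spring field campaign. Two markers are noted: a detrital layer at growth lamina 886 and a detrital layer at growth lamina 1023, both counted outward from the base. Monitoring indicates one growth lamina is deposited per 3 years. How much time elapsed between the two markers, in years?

411 years

1023 − 886 = 137 growth laminae lie between the two events.
At 3 years per growth lamina, 137 × 3 = 411 years.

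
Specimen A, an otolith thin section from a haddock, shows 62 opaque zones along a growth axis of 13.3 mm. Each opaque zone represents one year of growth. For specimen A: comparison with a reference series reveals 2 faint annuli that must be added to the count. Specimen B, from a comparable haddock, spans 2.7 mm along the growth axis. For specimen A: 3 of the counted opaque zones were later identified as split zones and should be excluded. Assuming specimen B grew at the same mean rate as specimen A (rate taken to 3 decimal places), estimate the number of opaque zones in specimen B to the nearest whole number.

12 opaque zones

Specimen A: true opaque zone count = 62 − 3 + 2 = 61.
A: Extension rate ≈ 13.3 / 61 = 0.218 mm/yr.
B spans 2.7 / 0.218 = 12.39 years ≈ 12 opaque zones.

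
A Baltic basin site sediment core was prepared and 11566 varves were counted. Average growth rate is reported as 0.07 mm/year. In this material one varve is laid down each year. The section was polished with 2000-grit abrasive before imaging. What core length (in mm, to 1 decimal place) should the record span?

The record spans 11566 years at 0.07 mm per year.
11566 years at 0.07 mm/year gives 0.07 × 11566 = 809.6 mm.

809.6 mm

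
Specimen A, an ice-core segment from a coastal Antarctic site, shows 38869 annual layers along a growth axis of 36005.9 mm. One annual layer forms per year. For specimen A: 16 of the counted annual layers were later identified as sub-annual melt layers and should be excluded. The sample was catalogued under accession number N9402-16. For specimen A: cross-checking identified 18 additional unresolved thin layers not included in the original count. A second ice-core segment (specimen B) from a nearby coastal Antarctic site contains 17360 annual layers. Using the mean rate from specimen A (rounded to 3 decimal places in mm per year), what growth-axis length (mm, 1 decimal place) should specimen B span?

16075.4 mm

Specimen A: after corrections the count is 38869 − 16 + 18 = 38871 annual layers.
A: Extension rate ≈ 36005.9 / 38871 = 0.926 mm per year.
Length of B = 0.926 × 17360 = 16075.4 mm.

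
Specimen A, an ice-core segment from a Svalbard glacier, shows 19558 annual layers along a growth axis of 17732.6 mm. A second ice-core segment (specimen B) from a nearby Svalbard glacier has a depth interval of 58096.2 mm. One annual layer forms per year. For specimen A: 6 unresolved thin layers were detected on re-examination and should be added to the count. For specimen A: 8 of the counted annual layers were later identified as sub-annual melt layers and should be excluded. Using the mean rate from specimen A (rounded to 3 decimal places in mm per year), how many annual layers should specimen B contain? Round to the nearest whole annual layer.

64053 annual layers

Specimen A: adjusted count: 19558 − 8 + 6 = 19556 annual layers.
A: Extension rate ≈ 17732.6 / 19556 = 0.907 mm/yr.
Specimen B: 58096.2 mm / 0.907 mm per year = 64053.14 years ≈ 64053 annual layers.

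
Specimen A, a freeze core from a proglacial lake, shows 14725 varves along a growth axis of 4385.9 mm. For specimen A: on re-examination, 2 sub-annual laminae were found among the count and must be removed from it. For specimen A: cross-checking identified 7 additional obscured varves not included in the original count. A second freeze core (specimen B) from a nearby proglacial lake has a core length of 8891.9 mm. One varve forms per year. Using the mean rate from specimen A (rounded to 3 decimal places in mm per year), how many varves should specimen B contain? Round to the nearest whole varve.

Specimen A: true varve count = 14725 − 2 + 7 = 14730.
A: 4385.9 mm over 14730 years gives 4385.9 / 14730 ≈ 0.298 mm per year.
B spans 8891.9 / 0.298 = 29838.59 years ≈ 29839 varves.

29839 varves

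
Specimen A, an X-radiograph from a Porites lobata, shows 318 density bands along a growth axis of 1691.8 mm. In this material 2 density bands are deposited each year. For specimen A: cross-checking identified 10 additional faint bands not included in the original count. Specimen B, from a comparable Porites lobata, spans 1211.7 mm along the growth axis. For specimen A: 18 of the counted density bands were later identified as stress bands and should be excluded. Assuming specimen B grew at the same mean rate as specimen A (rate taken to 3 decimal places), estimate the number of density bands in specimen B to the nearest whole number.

Specimen A: correcting the raw count gives 318 − 18 + 10 = 310 true density bands.
Specimen A: 310 density bands at 2 per year is 310 / 2 = 155 years.
A: 1691.8 mm over 155 years gives 1691.8 / 155 ≈ 10.915 mm per year.
For B, 1211.7 / 10.915 = 111.01 years; at 2 density bands per year that is 111.01 × 2 ≈ 222 density bands.

222 density bands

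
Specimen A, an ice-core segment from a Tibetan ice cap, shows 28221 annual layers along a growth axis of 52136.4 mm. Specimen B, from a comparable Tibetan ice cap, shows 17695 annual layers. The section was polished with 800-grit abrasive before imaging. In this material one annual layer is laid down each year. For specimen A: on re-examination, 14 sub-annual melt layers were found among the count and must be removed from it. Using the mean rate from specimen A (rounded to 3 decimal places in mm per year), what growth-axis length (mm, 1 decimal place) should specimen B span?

32700.4 mm

Specimen A: true annual layer count = 28221 − 14 = 28207.
A: 52136.4 mm over 28207 years gives 52136.4 / 28207 ≈ 1.848 mm per year.
Length of B = 1.848 × 17695 = 32700.4 mm.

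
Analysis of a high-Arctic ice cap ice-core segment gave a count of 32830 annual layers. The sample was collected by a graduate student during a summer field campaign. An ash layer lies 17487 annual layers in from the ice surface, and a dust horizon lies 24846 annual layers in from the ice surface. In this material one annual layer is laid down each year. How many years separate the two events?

7359 yr

Separation: 24846 − 17487 = 7359 annual layers.
That is 7359 years at one annual layer per year.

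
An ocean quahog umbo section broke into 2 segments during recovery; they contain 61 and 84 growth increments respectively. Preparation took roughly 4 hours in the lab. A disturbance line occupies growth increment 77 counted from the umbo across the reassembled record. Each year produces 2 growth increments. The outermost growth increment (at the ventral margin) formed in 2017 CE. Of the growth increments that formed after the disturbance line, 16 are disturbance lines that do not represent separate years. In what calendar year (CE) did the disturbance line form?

1991 CE

Total growth increments = 61 + 84 = 145.
The disturbance line sits at growth increment 77 from the umbo, so 145 − 77 = 68 growth increments formed after it.
Excluding 16 false growth increments: 68 − 16 = 52.
52 growth increments at 2 per year is 52 / 2 = 26 years.
Counting back 26 years from 2017 CE places the disturbance line in 2017 − 26 = 1991 CE.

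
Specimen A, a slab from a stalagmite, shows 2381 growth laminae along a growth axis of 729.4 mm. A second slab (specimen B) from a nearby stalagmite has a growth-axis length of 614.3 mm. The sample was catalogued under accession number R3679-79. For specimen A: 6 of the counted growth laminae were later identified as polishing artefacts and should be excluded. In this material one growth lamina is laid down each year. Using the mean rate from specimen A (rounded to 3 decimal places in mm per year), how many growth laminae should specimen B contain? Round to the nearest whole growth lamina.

2001 growth laminae

Specimen A: true growth lamina count = 2381 − 6 = 2375.
A: Mean rate = 729.4 mm / 2375 years ≈ 0.307 mm per year.
For B, 614.3 / 0.307 = 2000.98 years ≈ 2001 growth laminae.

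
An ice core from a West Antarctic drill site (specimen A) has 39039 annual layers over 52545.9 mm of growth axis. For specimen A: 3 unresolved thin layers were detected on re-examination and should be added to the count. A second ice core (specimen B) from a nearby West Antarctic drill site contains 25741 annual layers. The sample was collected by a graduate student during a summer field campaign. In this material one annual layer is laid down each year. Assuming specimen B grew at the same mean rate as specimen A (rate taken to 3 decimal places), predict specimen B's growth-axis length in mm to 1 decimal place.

Specimen A: after corrections the count is 39039 + 3 = 39042 annual layers.
A: Mean rate = 52545.9 mm / 39042 years ≈ 1.346 mm/year.
Length of B = 1.346 × 25741 = 34647.4 mm.

34647.4 mm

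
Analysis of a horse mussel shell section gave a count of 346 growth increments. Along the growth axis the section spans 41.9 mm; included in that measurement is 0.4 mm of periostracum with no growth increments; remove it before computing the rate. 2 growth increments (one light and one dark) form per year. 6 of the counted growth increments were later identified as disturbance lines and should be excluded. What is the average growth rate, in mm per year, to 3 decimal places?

0.244 mm per year

After corrections the count is 346 − 6 = 340 growth increments.
Dividing by 2 growth increments per year: 340 / 2 = 170 years.
Removing the 0.4 mm offcut leaves 41.9 − 0.4 = 41.5 mm.
Extension rate ≈ 41.5 / 170 = 0.244 mm per year.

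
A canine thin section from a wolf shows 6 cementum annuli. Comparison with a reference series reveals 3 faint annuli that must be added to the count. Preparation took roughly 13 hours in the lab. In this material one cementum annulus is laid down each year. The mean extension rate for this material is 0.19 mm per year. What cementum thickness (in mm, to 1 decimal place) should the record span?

Adjusted count: 6 + 3 = 9 cementum annuli.
Length ≈ 0.19 × 9 = 1.7 mm.

1.7 mm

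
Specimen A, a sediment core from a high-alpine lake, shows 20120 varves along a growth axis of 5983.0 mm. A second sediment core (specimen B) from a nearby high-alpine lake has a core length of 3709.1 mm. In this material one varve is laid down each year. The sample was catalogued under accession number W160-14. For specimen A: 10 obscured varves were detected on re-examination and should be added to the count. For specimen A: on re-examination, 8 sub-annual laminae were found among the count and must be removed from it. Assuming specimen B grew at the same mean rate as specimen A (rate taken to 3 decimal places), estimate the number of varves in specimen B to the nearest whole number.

12489 varves

Specimen A: after corrections the count is 20120 − 8 + 10 = 20122 varves.
A: Mean rate = 5983.0 mm / 20122 years ≈ 0.297 mm/yr.
B spans 3709.1 / 0.297 = 12488.55 years ≈ 12489 varves.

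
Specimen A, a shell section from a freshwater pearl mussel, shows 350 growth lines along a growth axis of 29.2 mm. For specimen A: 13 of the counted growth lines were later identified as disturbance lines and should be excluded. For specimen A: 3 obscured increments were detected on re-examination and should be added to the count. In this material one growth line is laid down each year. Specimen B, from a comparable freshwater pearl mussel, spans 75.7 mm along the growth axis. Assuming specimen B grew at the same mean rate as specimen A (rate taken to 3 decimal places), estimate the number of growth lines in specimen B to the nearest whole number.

Specimen A: correcting the raw count gives 350 − 13 + 3 = 340 true growth lines.
A: Extension rate ≈ 29.2 / 340 = 0.086 mm/year.
Specimen B: 75.7 mm / 0.086 mm per year = 880.23 years ≈ 880 growth lines.

880 growth lines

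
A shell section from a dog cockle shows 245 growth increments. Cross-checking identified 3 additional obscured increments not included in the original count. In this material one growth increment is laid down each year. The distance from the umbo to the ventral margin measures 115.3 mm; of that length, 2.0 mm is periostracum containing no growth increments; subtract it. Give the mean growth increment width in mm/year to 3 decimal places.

After corrections the count is 245 + 3 = 248 growth increments.
Removing the 2.0 mm offcut leaves 115.3 − 2.0 = 113.3 mm.
Mean rate = 113.3 mm / 248 years ≈ 0.457 mm/year.

0.457 mm/year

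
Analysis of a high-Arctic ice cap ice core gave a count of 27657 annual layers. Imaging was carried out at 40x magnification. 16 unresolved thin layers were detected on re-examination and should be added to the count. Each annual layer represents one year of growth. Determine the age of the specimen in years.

27673 yr

After corrections the count is 27657 + 16 = 27673 annual layers.
At one annual layer per year, that is 27673 years.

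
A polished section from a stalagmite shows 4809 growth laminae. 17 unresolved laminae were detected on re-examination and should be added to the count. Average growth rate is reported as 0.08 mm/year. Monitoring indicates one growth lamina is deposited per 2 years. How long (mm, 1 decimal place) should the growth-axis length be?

True growth lamina count = 4809 + 17 = 4826.
Multiplying by 2 years per growth lamina: 4826 × 2 = 9652 years.
Length ≈ 0.08 × 9652 = 772.2 mm.

772.2 mm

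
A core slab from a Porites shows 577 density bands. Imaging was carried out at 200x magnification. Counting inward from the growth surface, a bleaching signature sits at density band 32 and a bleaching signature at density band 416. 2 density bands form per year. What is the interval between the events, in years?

416 − 32 = 384 density bands lie between the two events.
With 2 density bands per year, 384 / 2 = 192 years.

192 years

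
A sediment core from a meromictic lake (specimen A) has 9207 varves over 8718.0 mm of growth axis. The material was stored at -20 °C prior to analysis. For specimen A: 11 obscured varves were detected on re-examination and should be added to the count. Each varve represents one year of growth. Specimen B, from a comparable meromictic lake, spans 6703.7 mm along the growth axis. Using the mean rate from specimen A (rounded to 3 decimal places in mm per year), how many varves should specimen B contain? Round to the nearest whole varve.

7086 varves

Specimen A: correcting the raw count gives 9207 + 11 = 9218 true varves.
A: Extension rate ≈ 8718.0 / 9218 = 0.946 mm per year.
For B, 6703.7 / 0.946 = 7086.36 years ≈ 7086 varves.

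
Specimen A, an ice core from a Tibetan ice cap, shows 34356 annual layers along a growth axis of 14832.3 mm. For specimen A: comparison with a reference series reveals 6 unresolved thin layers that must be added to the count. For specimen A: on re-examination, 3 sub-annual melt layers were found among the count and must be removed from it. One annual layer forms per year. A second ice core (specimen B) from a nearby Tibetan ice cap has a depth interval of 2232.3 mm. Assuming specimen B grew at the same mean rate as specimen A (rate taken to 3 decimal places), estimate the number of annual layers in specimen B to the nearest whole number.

Specimen A: after corrections the count is 34356 − 3 + 6 = 34359 annual layers.
A: Mean rate = 14832.3 mm / 34359 years ≈ 0.432 mm per year.
Specimen B: 2232.3 mm / 0.432 mm per year = 5167.36 years ≈ 5167 annual layers.

5167 annual layers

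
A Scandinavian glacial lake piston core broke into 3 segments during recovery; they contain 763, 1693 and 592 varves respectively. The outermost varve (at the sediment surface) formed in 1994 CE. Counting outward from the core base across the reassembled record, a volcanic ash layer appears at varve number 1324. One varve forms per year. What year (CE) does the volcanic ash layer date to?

270 CE

Total varves = 763 + 1693 + 592 = 3048.
3048 − 1324 = 1724 varves lie beyond the volcanic ash layer toward the sediment surface.
The varve at the sediment surface is 1994 CE, so the volcanic ash layer dates to 1994 − 1724 = 270 CE.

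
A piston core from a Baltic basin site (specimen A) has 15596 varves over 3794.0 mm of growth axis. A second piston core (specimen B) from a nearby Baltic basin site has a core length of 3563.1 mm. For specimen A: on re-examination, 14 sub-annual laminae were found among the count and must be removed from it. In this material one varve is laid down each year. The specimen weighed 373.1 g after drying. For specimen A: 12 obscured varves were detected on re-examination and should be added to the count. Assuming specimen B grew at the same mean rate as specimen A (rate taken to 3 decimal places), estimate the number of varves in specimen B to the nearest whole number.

Specimen A: adjusted count: 15596 − 14 + 12 = 15594 varves.
A: Mean rate = 3794.0 mm / 15594 years ≈ 0.243 mm per year.
For B, 3563.1 / 0.243 = 14662.96 years ≈ 14663 varves.

14663 varves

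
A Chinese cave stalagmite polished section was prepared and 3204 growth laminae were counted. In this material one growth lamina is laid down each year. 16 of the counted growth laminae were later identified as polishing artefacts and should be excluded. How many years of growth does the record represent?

3188 years

Adjusted count: 3204 − 16 = 3188 growth laminae.
With a one-to-one growth lamina periodicity this is 3188 years.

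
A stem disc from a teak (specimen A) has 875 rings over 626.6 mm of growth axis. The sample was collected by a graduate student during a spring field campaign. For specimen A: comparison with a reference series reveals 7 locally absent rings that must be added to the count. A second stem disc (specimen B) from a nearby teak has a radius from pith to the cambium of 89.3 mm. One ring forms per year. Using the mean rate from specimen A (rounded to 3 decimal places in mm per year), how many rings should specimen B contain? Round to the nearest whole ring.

Specimen A: adjusted count: 875 + 7 = 882 rings.
A: 626.6 mm over 882 years gives 626.6 / 882 ≈ 0.710 mm/yr.
Specimen B: 89.3 mm / 0.710 mm per year = 125.77 years ≈ 126 rings.

126 rings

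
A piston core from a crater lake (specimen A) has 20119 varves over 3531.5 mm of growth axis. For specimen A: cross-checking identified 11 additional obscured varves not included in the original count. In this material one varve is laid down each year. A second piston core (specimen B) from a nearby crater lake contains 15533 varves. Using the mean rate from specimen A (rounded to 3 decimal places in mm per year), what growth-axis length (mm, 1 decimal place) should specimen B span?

Specimen A: correcting the raw count gives 20119 + 11 = 20130 true varves.
A: Mean rate = 3531.5 mm / 20130 years ≈ 0.175 mm per year.
Length of B = 0.175 × 15533 = 2718.3 mm.

2718.3 mm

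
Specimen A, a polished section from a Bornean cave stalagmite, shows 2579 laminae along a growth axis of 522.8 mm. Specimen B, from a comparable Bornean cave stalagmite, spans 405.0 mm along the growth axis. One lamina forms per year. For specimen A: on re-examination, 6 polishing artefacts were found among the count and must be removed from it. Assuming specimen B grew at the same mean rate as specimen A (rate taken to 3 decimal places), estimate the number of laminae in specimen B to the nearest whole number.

Specimen A: after corrections the count is 2579 − 6 = 2573 laminae.
A: 522.8 mm over 2573 years gives 522.8 / 2573 ≈ 0.203 mm/yr.
B spans 405.0 / 0.203 = 1995.07 years ≈ 1995 laminae.

1995 laminae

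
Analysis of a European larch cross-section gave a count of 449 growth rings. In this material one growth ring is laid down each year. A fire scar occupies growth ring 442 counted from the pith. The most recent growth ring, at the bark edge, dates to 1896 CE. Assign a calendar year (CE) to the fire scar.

1889 CE

Between growth ring 442 and the bark edge there are 449 − 442 = 7 growth rings.
1896 − 7 = 1889 CE.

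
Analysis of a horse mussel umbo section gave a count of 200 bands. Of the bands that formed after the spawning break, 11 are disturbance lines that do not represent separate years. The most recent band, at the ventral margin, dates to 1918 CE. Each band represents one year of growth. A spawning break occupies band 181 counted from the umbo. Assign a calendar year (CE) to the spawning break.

1910 CE

The spawning break sits at band 181 from the umbo, so 200 − 181 = 19 bands formed after it.
19 − 11 false = 8 true bands after the spawning break.
1918 − 8 = 1910 CE.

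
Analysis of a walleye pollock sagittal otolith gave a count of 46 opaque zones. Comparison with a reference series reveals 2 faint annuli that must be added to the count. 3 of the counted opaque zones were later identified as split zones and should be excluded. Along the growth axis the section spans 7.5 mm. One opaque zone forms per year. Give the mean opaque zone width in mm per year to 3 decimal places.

Correcting the raw count gives 46 − 3 + 2 = 45 true opaque zones.
7.5 mm over 45 years gives 7.5 / 45 ≈ 0.167 mm per year.

0.167 mm per year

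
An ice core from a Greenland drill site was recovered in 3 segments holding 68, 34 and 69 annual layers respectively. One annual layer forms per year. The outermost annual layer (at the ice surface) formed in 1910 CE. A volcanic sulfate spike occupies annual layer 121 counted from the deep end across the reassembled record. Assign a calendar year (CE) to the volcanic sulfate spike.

Total annual layers = 68 + 34 + 69 = 171.
Between annual layer 121 and the ice surface there are 171 − 121 = 50 annual layers.
Counting back 50 years from 1910 CE places the volcanic sulfate spike in 1910 − 50 = 1860 CE.

1860 CE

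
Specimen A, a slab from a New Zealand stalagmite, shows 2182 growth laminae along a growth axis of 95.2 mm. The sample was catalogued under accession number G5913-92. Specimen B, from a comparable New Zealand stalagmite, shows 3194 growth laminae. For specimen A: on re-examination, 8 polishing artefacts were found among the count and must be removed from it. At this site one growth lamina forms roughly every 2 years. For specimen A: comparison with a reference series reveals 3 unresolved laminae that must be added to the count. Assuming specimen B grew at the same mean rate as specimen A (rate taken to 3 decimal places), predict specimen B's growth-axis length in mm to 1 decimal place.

Specimen A: correcting the raw count gives 2182 − 8 + 3 = 2177 true growth laminae.
Specimen A: 2177 growth laminae at 2 years each span 2177 × 2 = 4354 years.
A: 95.2 mm over 4354 years gives 95.2 / 4354 ≈ 0.022 mm/yr.
Specimen B: 3194 growth laminae at 2 years each span 3194 × 2 = 6388 years. Length of B = 0.022 × 6388 = 140.5 mm.

140.5 mm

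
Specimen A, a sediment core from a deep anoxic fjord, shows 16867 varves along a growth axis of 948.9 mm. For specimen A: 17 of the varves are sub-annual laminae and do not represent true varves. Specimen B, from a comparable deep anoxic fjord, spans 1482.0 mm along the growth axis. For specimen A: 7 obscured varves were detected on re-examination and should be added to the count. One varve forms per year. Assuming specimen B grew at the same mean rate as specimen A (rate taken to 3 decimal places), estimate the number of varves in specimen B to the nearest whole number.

Specimen A: after corrections the count is 16867 − 17 + 7 = 16857 varves.
A: Extension rate ≈ 948.9 / 16857 = 0.056 mm/year.
Specimen B: 1482.0 mm / 0.056 mm per year = 26464.29 years ≈ 26464 varves.

26464 varves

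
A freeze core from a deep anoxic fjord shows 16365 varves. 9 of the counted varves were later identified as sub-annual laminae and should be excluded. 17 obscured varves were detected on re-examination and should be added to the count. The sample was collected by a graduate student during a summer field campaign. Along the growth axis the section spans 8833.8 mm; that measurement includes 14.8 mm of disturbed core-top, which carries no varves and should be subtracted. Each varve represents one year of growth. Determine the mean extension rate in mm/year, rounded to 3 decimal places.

Correcting the raw count gives 16365 − 9 + 17 = 16373 true varves.
The growth record spans 8833.8 − 14.8 = 8819.0 mm.
Mean rate = 8819.0 mm / 16373 years ≈ 0.539 mm/year.

0.539 mm/year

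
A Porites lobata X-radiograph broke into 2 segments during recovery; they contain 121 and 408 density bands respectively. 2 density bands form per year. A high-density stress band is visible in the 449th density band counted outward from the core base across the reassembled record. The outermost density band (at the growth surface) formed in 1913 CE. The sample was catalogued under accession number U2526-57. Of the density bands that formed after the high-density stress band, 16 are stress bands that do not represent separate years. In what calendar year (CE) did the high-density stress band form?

1881 CE

Total density bands = 121 + 408 = 529.
529 − 449 = 80 density bands lie beyond the high-density stress band toward the growth surface.
Removing the 16 false density bands leaves 80 − 16 = 64 true density bands beyond the high-density stress band.
64 density bands at 2 per year is 64 / 2 = 32 years.
The density band at the growth surface is 1913 CE, so the high-density stress band dates to 1913 − 32 = 1881 CE.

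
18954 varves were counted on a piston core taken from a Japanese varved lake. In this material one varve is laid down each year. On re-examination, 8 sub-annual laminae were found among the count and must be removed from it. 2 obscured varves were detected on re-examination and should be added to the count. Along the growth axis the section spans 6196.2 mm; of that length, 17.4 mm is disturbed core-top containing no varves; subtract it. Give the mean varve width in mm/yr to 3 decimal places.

Correcting the raw count gives 18954 − 8 + 2 = 18948 true varves.
Net length = 6196.2 − 17.4 = 6178.8 mm.
6178.8 mm over 18948 years gives 6178.8 / 18948 ≈ 0.326 mm/yr.

0.326 mm/yr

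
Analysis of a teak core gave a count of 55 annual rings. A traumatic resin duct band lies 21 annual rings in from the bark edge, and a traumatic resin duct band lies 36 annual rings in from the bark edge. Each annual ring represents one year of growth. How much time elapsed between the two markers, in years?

36 − 21 = 15 annual rings lie between the two events.
At one annual ring per year, 15 years elapsed between them.

15 yr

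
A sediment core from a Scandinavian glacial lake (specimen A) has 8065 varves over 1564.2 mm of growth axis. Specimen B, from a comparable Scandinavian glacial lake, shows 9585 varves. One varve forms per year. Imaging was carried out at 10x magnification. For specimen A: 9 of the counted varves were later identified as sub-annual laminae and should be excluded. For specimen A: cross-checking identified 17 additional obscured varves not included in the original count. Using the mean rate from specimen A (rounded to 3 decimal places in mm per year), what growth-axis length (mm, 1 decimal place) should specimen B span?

1859.5 mm

Specimen A: adjusted count: 8065 − 9 + 17 = 8073 varves.
A: Mean rate = 1564.2 mm / 8073 years ≈ 0.194 mm per year.
For B, 0.194 mm/year × 9585 years = 1859.5 mm.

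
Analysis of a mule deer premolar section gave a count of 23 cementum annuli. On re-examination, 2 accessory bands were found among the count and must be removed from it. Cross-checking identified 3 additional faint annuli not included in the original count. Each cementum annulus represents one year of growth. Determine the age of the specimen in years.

Adjusted count: 23 − 2 + 3 = 24 cementum annuli.
One cementum annulus per year makes the duration 24 years.

24 yr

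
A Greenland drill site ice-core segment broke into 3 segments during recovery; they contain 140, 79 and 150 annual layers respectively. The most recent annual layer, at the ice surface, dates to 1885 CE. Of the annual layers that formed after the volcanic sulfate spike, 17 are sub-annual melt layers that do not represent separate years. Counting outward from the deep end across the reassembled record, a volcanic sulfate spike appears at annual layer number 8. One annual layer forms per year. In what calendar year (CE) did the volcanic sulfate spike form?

Total annual layers = 140 + 79 + 150 = 369.
The volcanic sulfate spike sits at annual layer 8 from the deep end, so 369 − 8 = 361 annual layers formed after it.
361 − 17 false = 344 true annual layers after the volcanic sulfate spike.
Counting back 344 years from 1885 CE places the volcanic sulfate spike in 1885 − 344 = 1541 CE.

1541 CE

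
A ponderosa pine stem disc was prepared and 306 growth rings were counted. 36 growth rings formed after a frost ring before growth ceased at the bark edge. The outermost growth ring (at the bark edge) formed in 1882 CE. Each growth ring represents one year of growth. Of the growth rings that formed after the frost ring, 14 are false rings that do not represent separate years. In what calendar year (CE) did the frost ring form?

1860 CE

36 growth rings post-date the frost ring.
36 − 14 false = 22 true growth rings after the frost ring.
The growth ring at the bark edge is 1882 CE, so the frost ring dates to 1882 − 22 = 1860 CE.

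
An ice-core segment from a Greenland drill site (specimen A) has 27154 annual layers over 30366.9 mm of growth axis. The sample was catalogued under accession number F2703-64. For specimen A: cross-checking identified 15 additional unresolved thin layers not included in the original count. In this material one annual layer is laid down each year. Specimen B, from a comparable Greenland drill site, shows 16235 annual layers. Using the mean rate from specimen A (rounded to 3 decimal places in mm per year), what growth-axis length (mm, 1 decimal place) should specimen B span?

Specimen A: correcting the raw count gives 27154 + 15 = 27169 true annual layers.
A: Mean rate = 30366.9 mm / 27169 years ≈ 1.118 mm/yr.
B's length ≈ 1.118 × 16235 = 18150.7 mm.

18150.7 mm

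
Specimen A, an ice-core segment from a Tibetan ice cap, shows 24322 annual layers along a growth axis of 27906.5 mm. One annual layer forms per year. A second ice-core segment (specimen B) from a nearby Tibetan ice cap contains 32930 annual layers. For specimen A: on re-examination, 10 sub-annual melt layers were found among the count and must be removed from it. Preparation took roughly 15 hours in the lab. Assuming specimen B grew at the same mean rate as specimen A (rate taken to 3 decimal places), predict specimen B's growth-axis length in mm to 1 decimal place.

Specimen A: correcting the raw count gives 24322 − 10 = 24312 true annual layers.
A: Extension rate ≈ 27906.5 / 24312 = 1.148 mm/yr.
For B, 1.148 mm/year × 32930 years = 37803.6 mm.

37803.6 mm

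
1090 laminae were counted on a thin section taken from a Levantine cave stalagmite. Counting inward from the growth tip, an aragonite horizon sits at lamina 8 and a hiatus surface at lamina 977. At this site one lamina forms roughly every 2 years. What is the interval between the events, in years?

The two markers are separated by 977 − 8 = 969 laminae.
At 2 years per lamina, 969 × 2 = 1938 years.

1938 yr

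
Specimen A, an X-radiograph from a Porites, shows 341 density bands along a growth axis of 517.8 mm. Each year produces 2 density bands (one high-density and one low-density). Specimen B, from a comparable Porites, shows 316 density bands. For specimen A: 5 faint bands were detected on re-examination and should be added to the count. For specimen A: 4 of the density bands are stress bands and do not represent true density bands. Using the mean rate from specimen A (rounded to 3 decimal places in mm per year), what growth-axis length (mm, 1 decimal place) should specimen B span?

478.4 mm

Specimen A: after corrections the count is 341 − 4 + 5 = 342 density bands.
Specimen A: with 2 density bands per year, 342 / 2 = 171 years.
A: Extension rate ≈ 517.8 / 171 = 3.028 mm/year.
Specimen B: 316 density bands at 2 per year is 316 / 2 = 158 years. Length of B = 3.028 × 158 = 478.4 mm.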